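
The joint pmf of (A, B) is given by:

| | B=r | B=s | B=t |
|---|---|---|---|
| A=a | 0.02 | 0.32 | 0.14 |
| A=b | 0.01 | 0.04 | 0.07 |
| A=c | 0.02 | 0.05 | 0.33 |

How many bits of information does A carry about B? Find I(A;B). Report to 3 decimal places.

Marginals: p(A) = (0.4800, 0.1200, 0.4000), p(B) = (0.0500, 0.4100, 0.5400).
I(A;B) = Σ p(x,y)·log₂[p(x,y)/(p(x)p(y))].
  (a,r): 0.02·log₂(0.8333) = -0.0053
  (a,s): 0.32·log₂(1.6260) = 0.2244
  (a,t): 0.14·log₂(0.5401) = -0.1244
  (b,r): 0.01·log₂(1.6667) = 0.0074
  (b,s): 0.04·log₂(0.8130) = -0.0119
  (b,t): 0.07·log₂(1.0802) = 0.0078
  (c,r): 0.02·log₂(1.0000) = 0.0000
  (c,s): 0.05·log₂(0.3049) = -0.0857
  (c,t): 0.33·log₂(1.5278) = 0.2018
Sum = 0.214 bits.

0.214 bits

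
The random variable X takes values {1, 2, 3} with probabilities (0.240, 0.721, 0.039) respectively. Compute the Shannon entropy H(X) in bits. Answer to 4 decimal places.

H(X) = −Σ p·log₂ p.
  −(0.240)·log₂(0.240) = 0.49413
  −(0.721)·log₂(0.721) = 0.34026
  −(0.039)·log₂(0.039) = 0.18253
Sum: 0.49413 + 0.34026 + 0.18253 = 1.0169 bits.

1.0169 bits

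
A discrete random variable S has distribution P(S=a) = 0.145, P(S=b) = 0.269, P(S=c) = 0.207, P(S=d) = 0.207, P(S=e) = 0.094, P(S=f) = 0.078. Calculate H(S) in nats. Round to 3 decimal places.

H(S) = −Σ p·ln p.
  −(0.145)·ln(0.145) = 0.2800
  −(0.269)·ln(0.269) = 0.3532
  −(0.207)·ln(0.207) = 0.3260
  −(0.207)·ln(0.207) = 0.3260
  −(0.094)·ln(0.094) = 0.2223
  −(0.078)·ln(0.078) = 0.1990
Sum: 0.2800 + 0.3532 + 0.3260 + 0.3260 + 0.2223 + 0.1990 = 1.707 nats.

1.707 nats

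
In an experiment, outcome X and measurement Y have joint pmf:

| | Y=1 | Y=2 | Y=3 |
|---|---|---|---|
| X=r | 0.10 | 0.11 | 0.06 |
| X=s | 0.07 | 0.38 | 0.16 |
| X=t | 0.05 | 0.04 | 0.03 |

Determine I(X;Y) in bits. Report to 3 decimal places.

0.076 bits

Marginals: p(X) = (0.2700, 0.6100, 0.1200), p(Y) = (0.2200, 0.5300, 0.2500).
I(X;Y) = H(X) + H(Y) − H(X,Y).
H(X) = 1.3121, H(Y) = 1.4660, H(X,Y) = 2.7017.
I(X;Y) = 1.3121 + 1.4660 − 2.7017 = 0.076 bits.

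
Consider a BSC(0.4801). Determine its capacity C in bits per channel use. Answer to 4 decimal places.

Binary symmetric channel: C = 1 − h₂(ε) where h₂ is the binary entropy function.
h₂(0.4801) = −0.4801·log₂0.4801 − 0.5199·log₂0.5199 = 0.9989.
C = 1 − 0.9989 = 0.0011 bits per channel use.

0.0011 bits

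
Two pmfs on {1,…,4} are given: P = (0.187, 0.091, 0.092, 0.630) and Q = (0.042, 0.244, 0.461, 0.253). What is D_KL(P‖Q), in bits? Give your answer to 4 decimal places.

0.8887 bits

D(P‖Q) = Σ p·log₂(p/q).
  0.187·log₂(0.187/0.042) = 0.40291
  0.091·log₂(0.091/0.244) = -0.12949
  0.092·log₂(0.092/0.461) = -0.21391
  0.630·log₂(0.630/0.253) = 0.82922
D(P‖Q) = 0.8887 bits.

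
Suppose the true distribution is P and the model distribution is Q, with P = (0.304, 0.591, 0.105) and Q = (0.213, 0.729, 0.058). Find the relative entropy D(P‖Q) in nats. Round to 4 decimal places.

0.0464 nats

D(P‖Q) = Σ p·ln(p/q).
  0.304·ln(0.304/0.213) = 0.10814
  0.591·ln(0.591/0.729) = -0.12403
  0.105·ln(0.105/0.058) = 0.06232
D(P‖Q) = 0.0464 nats.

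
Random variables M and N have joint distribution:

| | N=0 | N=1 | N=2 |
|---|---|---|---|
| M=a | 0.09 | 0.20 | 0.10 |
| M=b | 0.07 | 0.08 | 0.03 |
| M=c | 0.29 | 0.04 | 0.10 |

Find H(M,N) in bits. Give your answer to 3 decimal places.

H(M,N) = −Σ p(x,y)·log₂ p(x,y) over all 9 cells.
  cell (a,0): −0.09·log₂0.09 = 0.3127
  cell (a,1): −0.20·log₂0.20 = 0.4644
  cell (a,2): −0.10·log₂0.10 = 0.3322
  cell (b,0): −0.07·log₂0.07 = 0.2686
  cell (b,1): −0.08·log₂0.08 = 0.2915
  cell (b,2): −0.03·log₂0.03 = 0.1518
  cell (c,0): −0.29·log₂0.29 = 0.5179
  cell (c,1): −0.04·log₂0.04 = 0.1858
  cell (c,2): −0.10·log₂0.10 = 0.3322
Sum = 2.857 bits.

2.857 bits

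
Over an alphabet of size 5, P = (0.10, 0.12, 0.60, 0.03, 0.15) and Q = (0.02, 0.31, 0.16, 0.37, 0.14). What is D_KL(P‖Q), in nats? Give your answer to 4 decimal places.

D(P‖Q) = Σ p·ln(p/q).
  0.10·ln(0.10/0.02) = 0.16094
  0.12·ln(0.12/0.31) = -0.11389
  0.60·ln(0.60/0.16) = 0.79305
  0.03·ln(0.03/0.37) = -0.07537
  0.15·ln(0.15/0.14) = 0.01035
D(P‖Q) = 0.7751 nats.

0.7751 nats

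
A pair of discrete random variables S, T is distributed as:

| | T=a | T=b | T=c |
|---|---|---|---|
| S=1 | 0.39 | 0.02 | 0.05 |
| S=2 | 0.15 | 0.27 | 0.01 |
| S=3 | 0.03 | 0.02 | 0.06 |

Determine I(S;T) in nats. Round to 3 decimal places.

0.269 nats

Marginals: p(S) = (0.4600, 0.4300, 0.1100), p(T) = (0.5700, 0.3100, 0.1200).
I(S;T) = H(S) + H(T) − H(S,T).
H(S) = 0.9629, H(T) = 0.9379, H(S,T) = 1.6316.
I(S;T) = 0.9629 + 0.9379 − 1.6316 = 0.269 nats.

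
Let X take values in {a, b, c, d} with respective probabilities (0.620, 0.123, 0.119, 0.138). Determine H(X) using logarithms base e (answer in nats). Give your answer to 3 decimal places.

H(X) = −Σ p·ln p.
  −(0.620)·ln(0.620) = 0.2964
  −(0.123)·ln(0.123) = 0.2578
  −(0.119)·ln(0.119) = 0.2533
  −(0.138)·ln(0.138) = 0.2733
Sum: 0.2964 + 0.2578 + 0.2533 + 0.2733 = 1.081 nats.

1.081 nats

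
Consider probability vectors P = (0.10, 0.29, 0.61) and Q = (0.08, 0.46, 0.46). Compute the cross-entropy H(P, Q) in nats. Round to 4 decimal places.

0.9514 nats

H(P,Q) = −Σ p·ln q.
  −0.10·ln(0.08) = 0.25257
  −0.29·ln(0.46) = 0.22519
  −0.61·ln(0.46) = 0.47368
H(P,Q) = 0.9514 nats.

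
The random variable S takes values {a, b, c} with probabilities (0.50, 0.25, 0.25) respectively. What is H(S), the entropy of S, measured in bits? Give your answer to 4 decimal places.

1.5000 bits

H(S) = −Σ p·log₂ p.
  −(0.50)·log₂(0.50) = 0.50000
  −(0.25)·log₂(0.25) = 0.50000
  −(0.25)·log₂(0.25) = 0.50000
Sum: 0.50000 + 0.50000 + 0.50000 = 1.5000 bits.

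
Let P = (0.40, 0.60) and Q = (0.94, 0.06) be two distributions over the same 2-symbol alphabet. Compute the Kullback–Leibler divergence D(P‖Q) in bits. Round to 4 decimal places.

1.5001 bits

D(P‖Q) = Σ p·log₂(p/q).
  0.40·log₂(0.40/0.94) = -0.49306
  0.60·log₂(0.60/0.06) = 1.99316
D(P‖Q) = 1.5001 bits.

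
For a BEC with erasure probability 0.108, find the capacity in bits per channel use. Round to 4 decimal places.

0.8920 bits

Binary erasure channel: capacity C = 1 − ε.
C = 1 − 0.108 = 0.8920 bits per channel use.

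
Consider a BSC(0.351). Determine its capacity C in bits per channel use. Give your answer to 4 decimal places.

0.0650 bits

Binary symmetric channel: C = 1 − h₂(ε) where h₂ is the binary entropy function.
h₂(0.351) = −0.351·log₂0.351 − 0.649·log₂0.649 = 0.9350.
C = 1 − 0.9350 = 0.0650 bits per channel use.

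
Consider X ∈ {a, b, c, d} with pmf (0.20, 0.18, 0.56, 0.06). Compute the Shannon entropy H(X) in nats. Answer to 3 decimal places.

H(X) = −Σ p·ln p.
  −(0.20)·ln(0.20) = 0.3219
  −(0.18)·ln(0.18) = 0.3087
  −(0.56)·ln(0.56) = 0.3247
  −(0.06)·ln(0.06) = 0.1688
Sum: 0.3219 + 0.3087 + 0.3247 + 0.1688 = 1.124 nats.

1.124 nats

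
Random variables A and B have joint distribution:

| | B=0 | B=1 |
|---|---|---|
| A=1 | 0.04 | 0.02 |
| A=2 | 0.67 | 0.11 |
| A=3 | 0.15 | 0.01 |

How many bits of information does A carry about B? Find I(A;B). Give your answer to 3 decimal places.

Marginals: p(A) = (0.0600, 0.7800, 0.1600), p(B) = (0.8600, 0.1400).
I(A;B) = H(A) + H(B) − H(A,B).
H(A) = 0.9461, H(B) = 0.5842, H(A,B) = 1.5130.
I(A;B) = 0.9461 + 0.5842 − 1.5130 = 0.017 bits.

0.017 bits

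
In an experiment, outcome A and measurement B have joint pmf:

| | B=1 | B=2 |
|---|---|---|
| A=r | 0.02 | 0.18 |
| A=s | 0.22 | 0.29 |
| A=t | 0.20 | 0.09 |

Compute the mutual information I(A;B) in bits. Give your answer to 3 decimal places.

0.134 bits

Marginals: p(A) = (0.2000, 0.5100, 0.2900), p(B) = (0.4400, 0.5600).
I(A;B) = Σ p(x,y)·log₂[p(x,y)/(p(x)p(y))].
  (r,1): 0.02·log₂(0.2273) = -0.0428
  (r,2): 0.18·log₂(1.6071) = 0.1232
  (s,1): 0.22·log₂(0.9804) = -0.0063
  (s,2): 0.29·log₂(1.0154) = 0.0064
  (t,1): 0.20·log₂(1.5674) = 0.1297
  (t,2): 0.09·log₂(0.5542) = -0.0766
Sum = 0.134 bits.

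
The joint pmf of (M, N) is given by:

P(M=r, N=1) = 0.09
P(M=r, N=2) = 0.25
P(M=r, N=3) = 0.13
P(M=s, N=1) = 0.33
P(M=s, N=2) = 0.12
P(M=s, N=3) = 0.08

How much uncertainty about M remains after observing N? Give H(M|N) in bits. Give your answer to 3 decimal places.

0.852 bits

Marginals: p(M) = (0.4700, 0.5300), p(N) = (0.4200, 0.3700, 0.2100).
H(M|N) = Σ p(N) · H(M|N=·).
  N=1: p=0.4200, H(M|N=1) = 0.7496
  N=2: p=0.3700, H(M|N=2) = 0.9090
  N=3: p=0.2100, H(M|N=3) = 0.9587
Weighted sum = 0.852 bits.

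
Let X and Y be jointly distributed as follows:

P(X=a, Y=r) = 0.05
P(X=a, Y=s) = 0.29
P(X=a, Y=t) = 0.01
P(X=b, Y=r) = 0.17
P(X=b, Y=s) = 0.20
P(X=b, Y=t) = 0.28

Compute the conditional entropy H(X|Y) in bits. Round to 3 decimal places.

0.711 bits

Marginals: p(X) = (0.3500, 0.6500), p(Y) = (0.2200, 0.4900, 0.2900).
H(X|Y) = Σ p(Y) · H(X|Y=·).
  Y=r: p=0.2200, H(X|Y=r) = 0.7732
  Y=s: p=0.4900, H(X|Y=s) = 0.9755
  Y=t: p=0.2900, H(X|Y=t) = 0.2164
Weighted sum = 0.711 bits.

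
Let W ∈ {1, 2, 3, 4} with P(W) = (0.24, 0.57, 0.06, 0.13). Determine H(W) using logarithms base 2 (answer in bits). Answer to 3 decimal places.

1.583 bits

H(W) = −Σ p·log₂ p.
  −(0.24)·log₂(0.24) = 0.4941
  −(0.57)·log₂(0.57) = 0.4623
  −(0.06)·log₂(0.06) = 0.2435
  −(0.13)·log₂(0.13) = 0.3826
Sum: 0.4941 + 0.4623 + 0.2435 + 0.3826 = 1.583 bits.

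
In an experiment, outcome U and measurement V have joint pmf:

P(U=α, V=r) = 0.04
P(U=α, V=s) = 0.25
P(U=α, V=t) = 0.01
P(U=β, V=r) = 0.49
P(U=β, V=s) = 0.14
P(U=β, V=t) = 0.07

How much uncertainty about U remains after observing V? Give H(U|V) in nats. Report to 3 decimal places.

Marginals: p(U) = (0.3000, 0.7000), p(V) = (0.5300, 0.3900, 0.0800).
H(U|V) = Σ p(V) · H(U|V=·).
  V=r: p=0.5300, H(U|V=r) = 0.2676
  V=s: p=0.3900, H(U|V=s) = 0.6528
  V=t: p=0.0800, H(U|V=t) = 0.3768
Weighted sum = 0.427 nats.

0.427 nats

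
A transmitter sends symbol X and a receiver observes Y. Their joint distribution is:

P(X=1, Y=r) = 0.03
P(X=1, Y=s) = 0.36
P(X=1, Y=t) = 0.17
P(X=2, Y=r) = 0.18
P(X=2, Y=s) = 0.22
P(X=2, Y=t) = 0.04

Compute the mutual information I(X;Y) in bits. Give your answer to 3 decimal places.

Marginals: p(X) = (0.5600, 0.4400), p(Y) = (0.2100, 0.5800, 0.2100).
I(X;Y) = Σ p(x,y)·log₂[p(x,y)/(p(x)p(y))].
  (1,r): 0.03·log₂(0.2551) = -0.0591
  (1,s): 0.36·log₂(1.1084) = 0.0534
  (1,t): 0.17·log₂(1.4456) = 0.0904
  (2,r): 0.18·log₂(1.9481) = 0.1732
  (2,s): 0.22·log₂(0.8621) = -0.0471
  (2,t): 0.04·log₂(0.4329) = -0.0483
Sum = 0.162 bits.

0.162 bits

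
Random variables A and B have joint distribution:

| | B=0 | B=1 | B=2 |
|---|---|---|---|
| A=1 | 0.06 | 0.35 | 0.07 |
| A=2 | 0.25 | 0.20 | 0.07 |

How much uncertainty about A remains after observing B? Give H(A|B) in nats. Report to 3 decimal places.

0.610 nats

Chain rule: H(A|B) = H(A,B) − H(B).
Marginals: p(A) = (0.4800, 0.5200), p(B) = (0.3100, 0.5500, 0.1400).
H(A,B) = 1.5770 nats; H(B) = 0.9671 nats.
H(A|B) = 1.5770 − 0.9671 = 0.610 nats.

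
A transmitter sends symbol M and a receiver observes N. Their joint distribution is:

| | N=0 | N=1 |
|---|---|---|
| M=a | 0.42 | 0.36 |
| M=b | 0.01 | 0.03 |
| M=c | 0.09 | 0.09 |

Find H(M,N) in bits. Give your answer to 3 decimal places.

1.900 bits

H(M,N) = −Σ p(x,y)·log₂ p(x,y) over all 6 cells.
  cell (a,0): −0.42·log₂0.42 = 0.5256
  cell (a,1): −0.36·log₂0.36 = 0.5306
  cell (b,0): −0.01·log₂0.01 = 0.0664
  cell (b,1): −0.03·log₂0.03 = 0.1518
  cell (c,0): −0.09·log₂0.09 = 0.3127
  cell (c,1): −0.09·log₂0.09 = 0.3127
Sum = 1.900 bits.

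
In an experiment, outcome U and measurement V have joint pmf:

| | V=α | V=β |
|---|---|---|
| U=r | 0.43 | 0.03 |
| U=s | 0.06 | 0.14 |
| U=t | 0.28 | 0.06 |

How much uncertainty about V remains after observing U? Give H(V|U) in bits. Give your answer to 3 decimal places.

Chain rule: H(V|U) = H(U,V) − H(U).
Marginals: p(U) = (0.4600, 0.2000, 0.3400), p(V) = (0.7700, 0.2300).
H(U,V) = 2.0737 bits; H(U) = 1.5089 bits.
H(V|U) = 2.0737 − 1.5089 = 0.565 bits.

0.565 bits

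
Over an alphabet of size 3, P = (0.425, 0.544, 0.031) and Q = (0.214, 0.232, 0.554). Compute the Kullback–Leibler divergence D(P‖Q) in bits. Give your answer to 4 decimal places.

0.9606 bits

D(P‖Q) = Σ p·log₂(p/q).
  0.425·log₂(0.425/0.214) = 0.42069
  0.544·log₂(0.544/0.232) = 0.66884
  0.031·log₂(0.031/0.554) = -0.12895
D(P‖Q) = 0.9606 bits.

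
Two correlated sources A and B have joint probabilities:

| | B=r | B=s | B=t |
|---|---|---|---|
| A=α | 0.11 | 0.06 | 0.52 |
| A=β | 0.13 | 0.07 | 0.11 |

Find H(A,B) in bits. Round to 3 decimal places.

H(A,B) = −Σ p(x,y)·log₂ p(x,y) over all 6 cells.
  cell (α,r): −0.11·log₂0.11 = 0.3503
  cell (α,s): −0.06·log₂0.06 = 0.2435
  cell (α,t): −0.52·log₂0.52 = 0.4906
  cell (β,r): −0.13·log₂0.13 = 0.3826
  cell (β,s): −0.07·log₂0.07 = 0.2686
  cell (β,t): −0.11·log₂0.11 = 0.3503
Sum = 2.086 bits.

2.086 bits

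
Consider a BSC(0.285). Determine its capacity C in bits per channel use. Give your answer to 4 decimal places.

0.1378 bits

Binary symmetric channel: C = 1 − h₂(ε) where h₂ is the binary entropy function.
h₂(0.285) = −0.285·log₂0.285 − 0.715·log₂0.715 = 0.8622.
C = 1 − 0.8622 = 0.1378 bits per channel use.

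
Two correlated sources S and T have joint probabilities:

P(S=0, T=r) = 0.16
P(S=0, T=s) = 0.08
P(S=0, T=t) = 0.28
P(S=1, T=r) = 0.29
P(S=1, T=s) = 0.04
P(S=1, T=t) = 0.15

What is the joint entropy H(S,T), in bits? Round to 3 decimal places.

H(S,T) = −Σ p(x,y)·log₂ p(x,y) over all 6 cells.
  cell (0,r): −0.16·log₂0.16 = 0.4230
  cell (0,s): −0.08·log₂0.08 = 0.2915
  cell (0,t): −0.28·log₂0.28 = 0.5142
  cell (1,r): −0.29·log₂0.29 = 0.5179
  cell (1,s): −0.04·log₂0.04 = 0.1858
  cell (1,t): −0.15·log₂0.15 = 0.4105
Sum = 2.343 bits.

2.343 bits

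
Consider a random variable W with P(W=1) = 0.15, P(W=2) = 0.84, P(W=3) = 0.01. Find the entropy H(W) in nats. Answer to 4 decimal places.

0.4771 nats

H(W) = −Σ p·ln p.
  −(0.15)·ln(0.15) = 0.28457
  −(0.84)·ln(0.84) = 0.14646
  −(0.01)·ln(0.01) = 0.04605
Sum: 0.28457 + 0.14646 + 0.04605 = 0.4771 nats.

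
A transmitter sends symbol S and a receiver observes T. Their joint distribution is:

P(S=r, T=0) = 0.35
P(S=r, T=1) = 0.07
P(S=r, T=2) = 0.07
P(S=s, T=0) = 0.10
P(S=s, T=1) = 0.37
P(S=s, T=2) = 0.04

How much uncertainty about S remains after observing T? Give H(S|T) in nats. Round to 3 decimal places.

Chain rule: H(S|T) = H(S,T) − H(T).
Marginals: p(S) = (0.4900, 0.5100), p(T) = (0.4500, 0.4400, 0.1100).
H(S,T) = 1.4666 nats; H(T) = 0.9634 nats.
H(S|T) = 1.4666 − 0.9634 = 0.503 nats.

0.503 nats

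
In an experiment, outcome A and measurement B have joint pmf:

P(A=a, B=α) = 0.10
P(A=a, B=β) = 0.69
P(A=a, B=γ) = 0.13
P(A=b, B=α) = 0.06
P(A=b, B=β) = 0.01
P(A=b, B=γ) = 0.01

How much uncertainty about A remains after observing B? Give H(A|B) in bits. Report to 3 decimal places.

0.280 bits

Marginals: p(A) = (0.9200, 0.0800), p(B) = (0.1600, 0.7000, 0.1400).
H(A|B) = Σ p(B) · H(A|B=·).
  B=α: p=0.1600, H(A|B=α) = 0.9544
  B=β: p=0.7000, H(A|B=β) = 0.1080
  B=γ: p=0.1400, H(A|B=γ) = 0.3712
Weighted sum = 0.280 bits.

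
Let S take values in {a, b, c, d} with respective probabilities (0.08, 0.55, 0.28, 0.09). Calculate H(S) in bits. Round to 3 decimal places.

1.593 bits

H(S) = −Σ p·log₂ p.
  −(0.08)·log₂(0.08) = 0.2915
  −(0.55)·log₂(0.55) = 0.4744
  −(0.28)·log₂(0.28) = 0.5142
  −(0.09)·log₂(0.09) = 0.3127
Sum: 0.2915 + 0.4744 + 0.5142 + 0.3127 = 1.593 bits.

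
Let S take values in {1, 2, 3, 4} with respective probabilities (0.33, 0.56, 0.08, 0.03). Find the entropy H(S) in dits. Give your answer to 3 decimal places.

0.433 dits

H(S) = −Σ p·log₁₀ p.
  −(0.33)·log₁₀(0.33) = 0.1589
  −(0.56)·log₁₀(0.56) = 0.1410
  −(0.08)·log₁₀(0.08) = 0.0878
  −(0.03)·log₁₀(0.03) = 0.0457
Sum: 0.1589 + 0.1410 + 0.0878 + 0.0457 = 0.433 dits.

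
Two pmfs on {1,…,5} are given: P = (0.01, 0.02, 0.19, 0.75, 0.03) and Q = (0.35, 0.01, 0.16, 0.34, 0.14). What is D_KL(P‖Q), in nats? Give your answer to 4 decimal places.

D(P‖Q) = Σ p·ln(p/q).
  0.01·ln(0.01/0.35) = -0.03555
  0.02·ln(0.02/0.01) = 0.01386
  0.19·ln(0.19/0.16) = 0.03265
  0.75·ln(0.75/0.34) = 0.59335
  0.03·ln(0.03/0.14) = -0.04621
D(P‖Q) = 0.5581 nats.

0.5581 nats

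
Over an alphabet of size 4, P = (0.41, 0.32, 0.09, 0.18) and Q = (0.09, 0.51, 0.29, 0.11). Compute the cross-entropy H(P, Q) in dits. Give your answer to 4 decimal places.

0.7433 dits

H(P,Q) = −Σ p·log₁₀ q.
  −0.41·log₁₀(0.09) = 0.42876
  −0.32·log₁₀(0.51) = 0.09358
  −0.09·log₁₀(0.29) = 0.04838
  −0.18·log₁₀(0.11) = 0.17255
H(P,Q) = 0.7433 dits.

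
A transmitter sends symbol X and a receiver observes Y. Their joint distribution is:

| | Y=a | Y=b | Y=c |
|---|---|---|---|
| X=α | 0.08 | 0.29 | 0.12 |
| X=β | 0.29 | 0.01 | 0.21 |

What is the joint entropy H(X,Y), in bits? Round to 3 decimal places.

H(X,Y) = −Σ p(x,y)·log₂ p(x,y) over all 6 cells.
  cell (α,a): −0.08·log₂0.08 = 0.2915
  cell (α,b): −0.29·log₂0.29 = 0.5179
  cell (α,c): −0.12·log₂0.12 = 0.3671
  cell (β,a): −0.29·log₂0.29 = 0.5179
  cell (β,b): −0.01·log₂0.01 = 0.0664
  cell (β,c): −0.21·log₂0.21 = 0.4728
Sum = 2.234 bits.

2.234 bits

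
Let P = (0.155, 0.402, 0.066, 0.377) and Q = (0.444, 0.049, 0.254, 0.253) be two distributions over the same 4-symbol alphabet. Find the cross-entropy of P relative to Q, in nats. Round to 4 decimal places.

H(P,Q) = −Σ p·ln q.
  −0.155·ln(0.444) = 0.12585
  −0.402·ln(0.049) = 1.21241
  −0.066·ln(0.254) = 0.09045
  −0.377·ln(0.253) = 0.51814
H(P,Q) = 1.9468 nats.

1.9468 nats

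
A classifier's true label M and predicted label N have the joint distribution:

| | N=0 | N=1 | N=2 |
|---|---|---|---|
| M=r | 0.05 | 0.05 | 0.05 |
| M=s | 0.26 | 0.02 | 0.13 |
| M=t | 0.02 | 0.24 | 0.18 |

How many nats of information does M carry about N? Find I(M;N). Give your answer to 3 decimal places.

Marginals: p(M) = (0.1500, 0.4100, 0.4400), p(N) = (0.3300, 0.3100, 0.3600).
I(M;N) = Σ p(x,y)·ln[p(x,y)/(p(x)p(y))].
  (r,0): 0.05·ln(1.0101) = 0.0005
  (r,1): 0.05·ln(1.0753) = 0.0036
  (r,2): 0.05·ln(0.9259) = -0.0038
  (s,0): 0.26·ln(1.9217) = 0.1698
  (s,1): 0.02·ln(0.1574) = -0.0370
  (s,2): 0.13·ln(0.8808) = -0.0165
  (t,0): 0.02·ln(0.1377) = -0.0396
  (t,1): 0.24·ln(1.7595) = 0.1356
  (t,2): 0.18·ln(1.1364) = 0.0230
Sum = 0.236 nats.

0.236 nats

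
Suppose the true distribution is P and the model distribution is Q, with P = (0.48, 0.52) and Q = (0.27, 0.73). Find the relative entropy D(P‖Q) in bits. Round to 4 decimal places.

0.1440 bits

D(P‖Q) = Σ p·log₂(p/q).
  0.48·log₂(0.48/0.27) = 0.39844
  0.52·log₂(0.52/0.73) = -0.25448
D(P‖Q) = 0.1440 bits.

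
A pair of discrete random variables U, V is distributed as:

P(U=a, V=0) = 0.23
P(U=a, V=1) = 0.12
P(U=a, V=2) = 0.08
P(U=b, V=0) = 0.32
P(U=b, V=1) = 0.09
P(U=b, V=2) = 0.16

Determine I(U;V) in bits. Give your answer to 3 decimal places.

Marginals: p(U) = (0.4300, 0.5700), p(V) = (0.5500, 0.2100, 0.2400).
I(U;V) = H(U) + H(V) − H(U,V).
H(U) = 0.9858, H(V) = 1.4413, H(U,V) = 2.4079.
I(U;V) = 0.9858 + 1.4413 − 2.4079 = 0.019 bits.

0.019 bits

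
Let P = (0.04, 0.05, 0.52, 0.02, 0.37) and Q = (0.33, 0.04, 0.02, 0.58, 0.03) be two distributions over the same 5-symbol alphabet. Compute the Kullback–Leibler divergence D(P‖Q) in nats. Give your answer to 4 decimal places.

D(P‖Q) = Σ p·ln(p/q).
  0.04·ln(0.04/0.33) = -0.08441
  0.05·ln(0.05/0.04) = 0.01116
  0.52·ln(0.52/0.02) = 1.69421
  0.02·ln(0.02/0.58) = -0.06735
  0.37·ln(0.37/0.03) = 0.92955
D(P‖Q) = 2.4832 nats.

2.4832 nats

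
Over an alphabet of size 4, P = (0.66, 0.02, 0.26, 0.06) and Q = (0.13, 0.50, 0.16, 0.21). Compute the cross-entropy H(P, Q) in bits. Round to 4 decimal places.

2.7851 bits

H(P,Q) = −Σ p·log₂ q.
  −0.66·log₂(0.13) = 1.94265
  −0.02·log₂(0.50) = 0.02000
  −0.26·log₂(0.16) = 0.68740
  −0.06·log₂(0.21) = 0.13509
H(P,Q) = 2.7851 bits.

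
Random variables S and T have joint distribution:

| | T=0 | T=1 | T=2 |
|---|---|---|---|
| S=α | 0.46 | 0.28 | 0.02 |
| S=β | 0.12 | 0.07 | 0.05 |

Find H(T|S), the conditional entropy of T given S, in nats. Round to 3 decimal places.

Chain rule: H(T|S) = H(S,T) − H(S).
Marginals: p(S) = (0.7600, 0.2400), p(T) = (0.5800, 0.3500, 0.0700).
H(S,T) = 1.3822 nats; H(S) = 0.5511 nats.
H(T|S) = 1.3822 − 0.5511 = 0.831 nats.

0.831 nats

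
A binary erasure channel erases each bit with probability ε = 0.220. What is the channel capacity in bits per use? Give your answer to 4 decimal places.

Binary erasure channel: capacity C = 1 − ε.
C = 1 − 0.220 = 0.7800 bits per channel use.

0.7800 bits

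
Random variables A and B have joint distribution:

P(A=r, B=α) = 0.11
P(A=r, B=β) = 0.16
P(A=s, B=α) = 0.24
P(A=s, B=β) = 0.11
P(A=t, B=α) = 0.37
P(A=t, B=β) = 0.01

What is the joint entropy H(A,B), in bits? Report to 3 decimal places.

H(A,B) = −Σ p(x,y)·log₂ p(x,y) over all 6 cells.
  cell (r,α): −0.11·log₂0.11 = 0.3503
  cell (r,β): −0.16·log₂0.16 = 0.4230
  cell (s,α): −0.24·log₂0.24 = 0.4941
  cell (s,β): −0.11·log₂0.11 = 0.3503
  cell (t,α): −0.37·log₂0.37 = 0.5307
  cell (t,β): −0.01·log₂0.01 = 0.0664
Sum = 2.215 bits.

2.215 bits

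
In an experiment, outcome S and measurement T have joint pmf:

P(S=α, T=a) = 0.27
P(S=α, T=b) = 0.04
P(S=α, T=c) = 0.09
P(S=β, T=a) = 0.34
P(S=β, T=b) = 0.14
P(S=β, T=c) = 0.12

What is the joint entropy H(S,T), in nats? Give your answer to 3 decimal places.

H(S,T) = −Σ p(x,y)·ln p(x,y) over all 6 cells.
  cell (α,a): −0.27·ln0.27 = 0.3535
  cell (α,b): −0.04·ln0.04 = 0.1288
  cell (α,c): −0.09·ln0.09 = 0.2167
  cell (β,a): −0.34·ln0.34 = 0.3668
  cell (β,b): −0.14·ln0.14 = 0.2753
  cell (β,c): −0.12·ln0.12 = 0.2544
Sum = 1.595 nats.

1.595 nats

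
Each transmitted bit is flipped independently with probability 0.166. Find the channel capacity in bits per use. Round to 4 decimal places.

Binary symmetric channel: C = 1 − h₂(ε) where h₂ is the binary entropy function.
h₂(0.166) = −0.166·log₂0.166 − 0.834·log₂0.834 = 0.6485.
C = 1 − 0.6485 = 0.3515 bits per channel use.

0.3515 bits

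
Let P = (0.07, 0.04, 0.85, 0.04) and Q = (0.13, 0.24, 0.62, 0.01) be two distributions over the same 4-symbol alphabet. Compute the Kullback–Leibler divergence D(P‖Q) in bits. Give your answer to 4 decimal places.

D(P‖Q) = Σ p·log₂(p/q).
  0.07·log₂(0.07/0.13) = -0.06252
  0.04·log₂(0.04/0.24) = -0.10340
  0.85·log₂(0.85/0.62) = 0.38692
  0.04·log₂(0.04/0.01) = 0.08000
D(P‖Q) = 0.3010 bits.

0.3010 bits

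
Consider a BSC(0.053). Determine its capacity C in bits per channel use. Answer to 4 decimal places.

0.7010 bits

Binary symmetric channel: C = 1 − h₂(ε) where h₂ is the binary entropy function.
h₂(0.053) = −0.053·log₂0.053 − 0.947·log₂0.947 = 0.2990.
C = 1 − 0.2990 = 0.7010 bits per channel use.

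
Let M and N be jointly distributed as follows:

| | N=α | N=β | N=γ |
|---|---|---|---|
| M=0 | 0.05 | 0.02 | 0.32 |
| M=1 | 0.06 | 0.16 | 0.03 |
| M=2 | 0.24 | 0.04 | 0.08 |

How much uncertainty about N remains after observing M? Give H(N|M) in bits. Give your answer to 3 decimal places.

1.084 bits

Marginals: p(M) = (0.3900, 0.2500, 0.3600), p(N) = (0.3500, 0.2200, 0.4300).
H(N|M) = Σ p(M) · H(N|M=·).
  M=0: p=0.3900, H(N|M=0) = 0.8339
  M=1: p=0.2500, H(N|M=1) = 1.2733
  M=2: p=0.3600, H(N|M=2) = 1.2244
Weighted sum = 1.084 bits.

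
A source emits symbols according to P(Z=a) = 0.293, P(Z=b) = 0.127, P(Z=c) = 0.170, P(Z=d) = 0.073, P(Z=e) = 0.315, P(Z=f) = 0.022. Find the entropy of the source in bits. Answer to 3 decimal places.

2.253 bits

H(Z) = −Σ p·log₂ p.
  −(0.293)·log₂(0.293) = 0.5189
  −(0.127)·log₂(0.127) = 0.3781
  −(0.170)·log₂(0.170) = 0.4346
  −(0.073)·log₂(0.073) = 0.2756
  −(0.315)·log₂(0.315) = 0.5250
  −(0.022)·log₂(0.022) = 0.1211
Sum: 0.5189 + 0.3781 + 0.4346 + 0.2756 + 0.5250 + 0.1211 = 2.253 bits.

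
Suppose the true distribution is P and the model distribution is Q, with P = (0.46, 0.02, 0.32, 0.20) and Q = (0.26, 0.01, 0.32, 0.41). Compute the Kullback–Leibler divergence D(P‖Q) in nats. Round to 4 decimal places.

0.1327 nats

D(P‖Q) = Σ p·ln(p/q).
  0.46·ln(0.46/0.26) = 0.26245
  0.02·ln(0.02/0.01) = 0.01386
  0.32·ln(0.32/0.32) = 0.00000
  0.20·ln(0.20/0.41) = -0.14357
D(P‖Q) = 0.1327 nats.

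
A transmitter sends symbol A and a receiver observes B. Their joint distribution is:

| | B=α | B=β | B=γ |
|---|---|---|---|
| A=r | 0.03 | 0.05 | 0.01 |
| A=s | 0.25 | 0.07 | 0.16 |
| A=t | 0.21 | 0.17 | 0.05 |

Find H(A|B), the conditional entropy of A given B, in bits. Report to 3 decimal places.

1.247 bits

Marginals: p(A) = (0.0900, 0.4800, 0.4300), p(B) = (0.4900, 0.2900, 0.2200).
H(A|B) = Σ p(B) · H(A|B=·).
  B=α: p=0.4900, H(A|B=α) = 1.2659
  B=β: p=0.2900, H(A|B=β) = 1.3839
  B=γ: p=0.2200, H(A|B=γ) = 1.0226
Weighted sum = 1.247 bits.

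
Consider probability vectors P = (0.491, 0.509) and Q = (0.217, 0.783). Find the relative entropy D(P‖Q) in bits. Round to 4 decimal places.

0.2621 bits

D(P‖Q) = Σ p·log₂(p/q).
  0.491·log₂(0.491/0.217) = 0.57841
  0.509·log₂(0.509/0.783) = -0.31627
D(P‖Q) = 0.2621 bits.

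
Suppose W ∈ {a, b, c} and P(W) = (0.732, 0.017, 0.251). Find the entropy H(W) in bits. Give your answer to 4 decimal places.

0.9299 bits

H(W) = −Σ p·log₂ p.
  −(0.732)·log₂(0.732) = 0.32946
  −(0.017)·log₂(0.017) = 0.09993
  −(0.251)·log₂(0.251) = 0.50055
Sum: 0.32946 + 0.09993 + 0.50055 = 0.9299 bits.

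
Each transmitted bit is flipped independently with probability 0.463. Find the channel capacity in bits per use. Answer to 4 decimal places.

Binary symmetric channel: C = 1 − h₂(ε) where h₂ is the binary entropy function.
h₂(0.463) = −0.463·log₂0.463 − 0.537·log₂0.537 = 0.9960.
C = 1 − 0.9960 = 0.0040 bits per channel use.

0.0040 bits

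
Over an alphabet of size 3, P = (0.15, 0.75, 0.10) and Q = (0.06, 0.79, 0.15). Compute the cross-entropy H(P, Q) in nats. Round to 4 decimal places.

0.7885 nats

H(P,Q) = −Σ p·ln q.
  −0.15·ln(0.06) = 0.42201
  −0.75·ln(0.79) = 0.17679
  −0.10·ln(0.15) = 0.18971
H(P,Q) = 0.7885 nats.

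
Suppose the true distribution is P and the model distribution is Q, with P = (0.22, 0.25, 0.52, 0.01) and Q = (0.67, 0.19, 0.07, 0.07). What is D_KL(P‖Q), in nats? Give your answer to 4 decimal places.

D(P‖Q) = Σ p·ln(p/q).
  0.22·ln(0.22/0.67) = -0.24500
  0.25·ln(0.25/0.19) = 0.06861
  0.52·ln(0.52/0.07) = 1.04277
  0.01·ln(0.01/0.07) = -0.01946
D(P‖Q) = 0.8469 nats.

0.8469 nats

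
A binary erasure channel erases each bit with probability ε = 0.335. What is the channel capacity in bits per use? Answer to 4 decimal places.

Binary erasure channel: capacity C = 1 − ε.
C = 1 − 0.335 = 0.6650 bits per channel use.

0.6650 bits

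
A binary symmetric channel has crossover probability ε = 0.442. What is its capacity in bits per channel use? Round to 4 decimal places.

Binary symmetric channel: C = 1 − h₂(ε) where h₂ is the binary entropy function.
h₂(0.442) = −0.442·log₂0.442 − 0.558·log₂0.558 = 0.9903.
C = 1 − 0.9903 = 0.0097 bits per channel use.

0.0097 bits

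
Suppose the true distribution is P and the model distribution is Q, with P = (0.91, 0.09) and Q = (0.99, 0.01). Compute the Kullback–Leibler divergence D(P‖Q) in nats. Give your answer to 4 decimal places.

0.1211 nats

D(P‖Q) = Σ p·ln(p/q).
  0.91·ln(0.91/0.99) = -0.07668
  0.09·ln(0.09/0.01) = 0.19775
D(P‖Q) = 0.1211 nats.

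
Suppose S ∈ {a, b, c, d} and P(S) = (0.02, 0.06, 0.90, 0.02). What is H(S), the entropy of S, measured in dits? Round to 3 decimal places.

0.182 dits

H(S) = −Σ p·log₁₀ p.
  −(0.02)·log₁₀(0.02) = 0.0340
  −(0.06)·log₁₀(0.06) = 0.0733
  −(0.90)·log₁₀(0.90) = 0.0412
  −(0.02)·log₁₀(0.02) = 0.0340
Sum: 0.0340 + 0.0733 + 0.0412 + 0.0340 = 0.182 dits.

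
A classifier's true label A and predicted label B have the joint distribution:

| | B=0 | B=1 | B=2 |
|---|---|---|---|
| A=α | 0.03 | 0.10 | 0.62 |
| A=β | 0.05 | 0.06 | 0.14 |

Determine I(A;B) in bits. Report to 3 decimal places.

0.058 bits

Marginals: p(A) = (0.7500, 0.2500), p(B) = (0.0800, 0.1600, 0.7600).
I(A;B) = Σ p(x,y)·log₂[p(x,y)/(p(x)p(y))].
  (α,0): 0.03·log₂(0.5000) = -0.0300
  (α,1): 0.10·log₂(0.8333) = -0.0263
  (α,2): 0.62·log₂(1.0877) = 0.0752
  (β,0): 0.05·log₂(2.5000) = 0.0661
  (β,1): 0.06·log₂(1.5000) = 0.0351
  (β,2): 0.14·log₂(0.7368) = -0.0617
Sum = 0.058 bits.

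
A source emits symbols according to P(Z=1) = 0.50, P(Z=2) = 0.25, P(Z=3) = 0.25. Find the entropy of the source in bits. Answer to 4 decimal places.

1.5000 bits

H(Z) = −Σ p·log₂ p.
  −(0.50)·log₂(0.50) = 0.50000
  −(0.25)·log₂(0.25) = 0.50000
  −(0.25)·log₂(0.25) = 0.50000
Sum: 0.50000 + 0.50000 + 0.50000 = 1.5000 bits.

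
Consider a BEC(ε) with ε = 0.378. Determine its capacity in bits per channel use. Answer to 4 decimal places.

Binary erasure channel: capacity C = 1 − ε.
C = 1 − 0.378 = 0.6220 bits per channel use.

0.6220 bits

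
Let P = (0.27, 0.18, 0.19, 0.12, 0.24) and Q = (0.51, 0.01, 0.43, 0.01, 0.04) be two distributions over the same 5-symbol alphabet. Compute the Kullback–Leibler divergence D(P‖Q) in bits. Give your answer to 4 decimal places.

D(P‖Q) = Σ p·log₂(p/q).
  0.27·log₂(0.27/0.51) = -0.24774
  0.18·log₂(0.18/0.01) = 0.75059
  0.19·log₂(0.19/0.43) = -0.22388
  0.12·log₂(0.12/0.01) = 0.43020
  0.24·log₂(0.24/0.04) = 0.62039
D(P‖Q) = 1.3296 bits.

1.3296 bits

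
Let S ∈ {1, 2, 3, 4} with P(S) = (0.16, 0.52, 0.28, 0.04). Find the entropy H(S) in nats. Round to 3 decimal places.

1.118 nats

H(S) = −Σ p·ln p.
  −(0.16)·ln(0.16) = 0.2932
  −(0.52)·ln(0.52) = 0.3400
  −(0.28)·ln(0.28) = 0.3564
  −(0.04)·ln(0.04) = 0.1288
Sum: 0.2932 + 0.3400 + 0.3564 + 0.1288 = 1.118 nats.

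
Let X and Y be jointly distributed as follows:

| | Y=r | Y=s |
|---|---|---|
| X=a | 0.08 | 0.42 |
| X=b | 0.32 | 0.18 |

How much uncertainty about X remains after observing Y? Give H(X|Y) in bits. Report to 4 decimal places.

Chain rule: H(X|Y) = H(X,Y) − H(Y).
Marginals: p(X) = (0.5000, 0.5000), p(Y) = (0.4000, 0.6000).
H(X,Y) = 1.7885 bits; H(Y) = 0.9710 bits.
H(X|Y) = 1.7885 − 0.9710 = 0.8175 bits.

0.8175 bits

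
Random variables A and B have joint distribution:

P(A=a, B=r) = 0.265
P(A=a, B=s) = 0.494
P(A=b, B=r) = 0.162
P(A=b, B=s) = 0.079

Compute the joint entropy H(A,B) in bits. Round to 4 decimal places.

1.7250 bits

H(A,B) = −Σ p(x,y)·log₂ p(x,y) over all 4 cells.
  cell (a,r): −0.265·log₂0.265 = 0.50772
  cell (a,s): −0.494·log₂0.494 = 0.50260
  cell (b,r): −0.162·log₂0.162 = 0.42540
  cell (b,s): −0.079·log₂0.079 = 0.28930
Sum = 1.7250 bits.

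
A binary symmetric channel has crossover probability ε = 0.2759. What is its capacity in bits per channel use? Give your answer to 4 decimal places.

0.1502 bits

Binary symmetric channel: C = 1 − h₂(ε) where h₂ is the binary entropy function.
h₂(0.2759) = −0.2759·log₂0.2759 − 0.7241·log₂0.7241 = 0.8498.
C = 1 − 0.8498 = 0.1502 bits per channel use.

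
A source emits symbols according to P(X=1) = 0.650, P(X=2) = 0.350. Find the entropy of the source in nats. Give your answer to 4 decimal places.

0.6474 nats

H(X) = −Σ p·ln p.
  −(0.650)·ln(0.650) = 0.28001
  −(0.350)·ln(0.350) = 0.36744
Sum: 0.28001 + 0.36744 = 0.6474 nats.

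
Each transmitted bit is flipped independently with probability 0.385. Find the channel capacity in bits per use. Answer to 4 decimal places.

0.0385 bits

Binary symmetric channel: C = 1 − h₂(ε) where h₂ is the binary entropy function.
h₂(0.385) = −0.385·log₂0.385 − 0.615·log₂0.615 = 0.9615.
C = 1 − 0.9615 = 0.0385 bits per channel use.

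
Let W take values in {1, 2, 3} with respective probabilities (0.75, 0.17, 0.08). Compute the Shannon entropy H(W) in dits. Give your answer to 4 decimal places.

H(W) = −Σ p·log₁₀ p.
  −(0.75)·log₁₀(0.75) = 0.09370
  −(0.17)·log₁₀(0.17) = 0.13082
  −(0.08)·log₁₀(0.08) = 0.08775
Sum: 0.09370 + 0.13082 + 0.08775 = 0.3123 dits.

0.3123 dits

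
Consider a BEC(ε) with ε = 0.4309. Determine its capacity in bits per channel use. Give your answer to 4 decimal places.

Binary erasure channel: capacity C = 1 − ε.
C = 1 − 0.4309 = 0.5691 bits per channel use.

0.5691 bits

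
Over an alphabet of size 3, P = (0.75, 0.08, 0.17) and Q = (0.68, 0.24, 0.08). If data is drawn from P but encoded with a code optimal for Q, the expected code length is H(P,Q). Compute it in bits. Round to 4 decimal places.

H(P,Q) = −Σ p·log₂ q.
  −0.75·log₂(0.68) = 0.41730
  −0.08·log₂(0.24) = 0.16471
  −0.17·log₂(0.08) = 0.61946
H(P,Q) = 1.2015 bits.

1.2015 bits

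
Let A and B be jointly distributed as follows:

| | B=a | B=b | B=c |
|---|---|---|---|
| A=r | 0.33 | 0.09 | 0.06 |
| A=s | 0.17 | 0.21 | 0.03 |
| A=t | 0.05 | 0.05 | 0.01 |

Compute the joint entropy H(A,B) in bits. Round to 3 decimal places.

H(A,B) = −Σ p(x,y)·log₂ p(x,y) over all 9 cells.
  cell (r,a): −0.33·log₂0.33 = 0.5278
  cell (r,b): −0.09·log₂0.09 = 0.3127
  cell (r,c): −0.06·log₂0.06 = 0.2435
  cell (s,a): −0.17·log₂0.17 = 0.4346
  cell (s,b): −0.21·log₂0.21 = 0.4728
  cell (s,c): −0.03·log₂0.03 = 0.1518
  cell (t,a): −0.05·log₂0.05 = 0.2161
  cell (t,b): −0.05·log₂0.05 = 0.2161
  cell (t,c): −0.01·log₂0.01 = 0.0664
Sum = 2.642 bits.

2.642 bits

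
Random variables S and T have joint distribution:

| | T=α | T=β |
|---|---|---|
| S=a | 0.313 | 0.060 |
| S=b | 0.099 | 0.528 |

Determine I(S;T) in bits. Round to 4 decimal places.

Marginals: p(S) = (0.3730, 0.6270), p(T) = (0.4120, 0.5880).
I(S;T) = H(S) + H(T) − H(S,T).
H(S) = 0.9529, H(T) = 0.9775, H(S,T) = 1.5848.
I(S;T) = 0.9529 + 0.9775 − 1.5848 = 0.3456 bits.

0.3456 bits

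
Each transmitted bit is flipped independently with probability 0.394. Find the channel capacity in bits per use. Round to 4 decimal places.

0.0327 bits

Binary symmetric channel: C = 1 − h₂(ε) where h₂ is the binary entropy function.
h₂(0.394) = −0.394·log₂0.394 − 0.606·log₂0.606 = 0.9673.
C = 1 − 0.9673 = 0.0327 bits per channel use.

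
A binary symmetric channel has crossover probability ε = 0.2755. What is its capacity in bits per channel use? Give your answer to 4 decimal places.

0.1508 bits

Binary symmetric channel: C = 1 − h₂(ε) where h₂ is the binary entropy function.
h₂(0.2755) = −0.2755·log₂0.2755 − 0.7245·log₂0.7245 = 0.8492.
C = 1 − 0.8492 = 0.1508 bits per channel use.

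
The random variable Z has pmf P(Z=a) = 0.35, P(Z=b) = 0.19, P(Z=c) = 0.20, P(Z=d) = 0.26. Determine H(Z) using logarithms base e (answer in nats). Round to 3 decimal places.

H(Z) = −Σ p·ln p.
  −(0.35)·ln(0.35) = 0.3674
  −(0.19)·ln(0.19) = 0.3155
  −(0.20)·ln(0.20) = 0.3219
  −(0.26)·ln(0.26) = 0.3502
Sum: 0.3674 + 0.3155 + 0.3219 + 0.3502 = 1.355 nats.

1.355 nats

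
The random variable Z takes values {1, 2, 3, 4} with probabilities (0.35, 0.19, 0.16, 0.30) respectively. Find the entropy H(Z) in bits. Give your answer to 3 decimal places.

1.929 bits

H(Z) = −Σ p·log₂ p.
  −(0.35)·log₂(0.35) = 0.5301
  −(0.19)·log₂(0.19) = 0.4552
  −(0.16)·log₂(0.16) = 0.4230
  −(0.30)·log₂(0.30) = 0.5211
Sum: 0.5301 + 0.4552 + 0.4230 + 0.5211 = 1.929 bits.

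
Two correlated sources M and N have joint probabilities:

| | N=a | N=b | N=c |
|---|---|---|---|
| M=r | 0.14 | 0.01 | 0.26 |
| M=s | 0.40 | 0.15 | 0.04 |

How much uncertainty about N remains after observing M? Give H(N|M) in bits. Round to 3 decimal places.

Marginals: p(M) = (0.4100, 0.5900), p(N) = (0.5400, 0.1600, 0.3000).
H(N|M) = Σ p(M) · H(N|M=·).
  M=r: p=0.4100, H(N|M=r) = 1.0767
  M=s: p=0.5900, H(N|M=s) = 1.1457
Weighted sum = 1.117 bits.

1.117 bits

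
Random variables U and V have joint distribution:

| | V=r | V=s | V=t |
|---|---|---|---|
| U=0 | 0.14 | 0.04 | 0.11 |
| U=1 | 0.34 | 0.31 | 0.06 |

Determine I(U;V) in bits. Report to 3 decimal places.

Marginals: p(U) = (0.2900, 0.7100), p(V) = (0.4800, 0.3500, 0.1700).
I(U;V) = H(U) + H(V) − H(U,V).
H(U) = 0.8687, H(V) = 1.4730, H(U,V) = 2.2297.
I(U;V) = 0.8687 + 1.4730 − 2.2297 = 0.112 bits.

0.112 bits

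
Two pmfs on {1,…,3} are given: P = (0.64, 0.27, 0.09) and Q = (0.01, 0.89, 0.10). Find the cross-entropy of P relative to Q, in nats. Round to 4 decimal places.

H(P,Q) = −Σ p·ln q.
  −0.64·ln(0.01) = 2.94731
  −0.27·ln(0.89) = 0.03146
  −0.09·ln(0.10) = 0.20723
H(P,Q) = 3.1860 nats.

3.1860 nats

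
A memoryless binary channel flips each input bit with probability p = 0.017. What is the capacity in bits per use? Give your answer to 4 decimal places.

Binary symmetric channel: C = 1 − h₂(ε) where h₂ is the binary entropy function.
h₂(0.017) = −0.017·log₂0.017 − 0.983·log₂0.983 = 0.1242.
C = 1 − 0.1242 = 0.8758 bits per channel use.

0.8758 bits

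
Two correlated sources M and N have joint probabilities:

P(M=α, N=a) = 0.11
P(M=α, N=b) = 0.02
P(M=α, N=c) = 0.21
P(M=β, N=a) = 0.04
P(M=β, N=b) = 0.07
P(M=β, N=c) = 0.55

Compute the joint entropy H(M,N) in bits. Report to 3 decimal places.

H(M,N) = −Σ p(x,y)·log₂ p(x,y) over all 6 cells.
  cell (α,a): −0.11·log₂0.11 = 0.3503
  cell (α,b): −0.02·log₂0.02 = 0.1129
  cell (α,c): −0.21·log₂0.21 = 0.4728
  cell (β,a): −0.04·log₂0.04 = 0.1858
  cell (β,b): −0.07·log₂0.07 = 0.2686
  cell (β,c): −0.55·log₂0.55 = 0.4744
Sum = 1.865 bits.

1.865 bits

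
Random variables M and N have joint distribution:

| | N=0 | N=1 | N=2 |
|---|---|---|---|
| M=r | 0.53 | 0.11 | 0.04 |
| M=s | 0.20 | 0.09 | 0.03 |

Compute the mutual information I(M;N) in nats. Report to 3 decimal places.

0.013 nats

Marginals: p(M) = (0.6800, 0.3200), p(N) = (0.7300, 0.2000, 0.0700).
I(M;N) = Σ p(x,y)·ln[p(x,y)/(p(x)p(y))].
  (r,0): 0.53·ln(1.0677) = 0.0347
  (r,1): 0.11·ln(0.8088) = -0.0233
  (r,2): 0.04·ln(0.8403) = -0.0070
  (s,0): 0.20·ln(0.8562) = -0.0311
  (s,1): 0.09·ln(1.4062) = 0.0307
  (s,2): 0.03·ln(1.3393) = 0.0088
Sum = 0.013 nats.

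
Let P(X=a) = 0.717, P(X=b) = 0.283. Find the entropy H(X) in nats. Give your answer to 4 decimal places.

H(X) = −Σ p·ln p.
  −(0.717)·ln(0.717) = 0.23853
  −(0.283)·ln(0.283) = 0.35723
Sum: 0.23853 + 0.35723 = 0.5958 nats.

0.5958 nats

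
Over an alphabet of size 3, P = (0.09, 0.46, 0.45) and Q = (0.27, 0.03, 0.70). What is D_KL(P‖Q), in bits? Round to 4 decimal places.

1.3823 bits

D(P‖Q) = Σ p·log₂(p/q).
  0.09·log₂(0.09/0.27) = -0.14265
  0.46·log₂(0.46/0.03) = 1.81176
  0.45·log₂(0.45/0.70) = -0.28684
D(P‖Q) = 1.3823 bits.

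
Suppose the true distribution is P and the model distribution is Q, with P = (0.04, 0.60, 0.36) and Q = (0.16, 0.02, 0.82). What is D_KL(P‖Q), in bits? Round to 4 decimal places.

2.4366 bits

D(P‖Q) = Σ p·log₂(p/q).
  0.04·log₂(0.04/0.16) = -0.08000
  0.60·log₂(0.60/0.02) = 2.94413
  0.36·log₂(0.36/0.82) = -0.42755
D(P‖Q) = 2.4366 bits.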